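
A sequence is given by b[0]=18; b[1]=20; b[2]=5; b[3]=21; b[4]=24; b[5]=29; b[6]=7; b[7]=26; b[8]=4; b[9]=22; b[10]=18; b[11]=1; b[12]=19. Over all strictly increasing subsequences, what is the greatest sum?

112

Let S[i] be the best sum of a strictly increasing subsequence ending at i:
i:       0   1   2   3   4   5   6   7   8   9  10  11  12
b[i]:   18  20   5  21  24  29   7  26   4  22  18   1  19
S:      18  38   5  59  83 112  12 109   4  81  30   1  49
Maximum is 112 (e.g. 18 + 20 + 21 + 24 + 29).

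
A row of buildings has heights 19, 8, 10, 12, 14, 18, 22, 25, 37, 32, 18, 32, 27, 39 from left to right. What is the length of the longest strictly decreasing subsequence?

3

Let dp[i] be the longest strictly decreasing subsequence ending at i:
i:      1  2  3  4  5  6  7  8  9 10 11 12 13 14
a[i]:  19  8 10 12 14 18 22 25 37 32 18 32 27 39
dp:     1  2  2  2  2  2  1  1  1  2  3  2  3  1
Maximum is 3.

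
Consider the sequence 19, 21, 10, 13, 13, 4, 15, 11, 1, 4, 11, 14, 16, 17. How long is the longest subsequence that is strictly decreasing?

Let dp[i] be the longest strictly decreasing subsequence ending at i:
i:      1  2  3  4  5  6  7  8  9 10 11 12 13 14
a[i]:  19 21 10 13 13  4 15 11  1  4 11 14 16 17
dp:     1  1  2  2  2  3  2  3  4  4  3  3  2  2
Maximum is 4.

4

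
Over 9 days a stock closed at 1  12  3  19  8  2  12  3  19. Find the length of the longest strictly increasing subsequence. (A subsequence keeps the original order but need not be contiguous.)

Track the smallest tail for each achievable length (strict):
1 → extends → [1]
12 → extends → [1, 12]
3 → replaces 12 → [1, 3]
19 → extends → [1, 3, 19]
8 → replaces 19 → [1, 3, 8]
2 → replaces 3 → [1, 2, 8]
12 → extends → [1, 2, 8, 12]
3 → replaces 8 → [1, 2, 3, 12]
19 → extends → [1, 2, 3, 12, 19]
Five tails, so the longest strictly increasing subsequence has length 5 (e.g. 1, 3, 8, 12, 19).

5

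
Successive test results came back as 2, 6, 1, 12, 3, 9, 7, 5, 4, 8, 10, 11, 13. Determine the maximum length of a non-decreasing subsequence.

7

Let dp[i] be the length of the longest such subsequence ending at index i:
i:      1  2  3  4  5  6  7  8  9 10 11 12 13
a[i]:   2  6  1 12  3  9  7  5  4  8 10 11 13
dp:     1  2  1  3  2  3  3  3  3  4  5  6  7
Maximum dp value is 7.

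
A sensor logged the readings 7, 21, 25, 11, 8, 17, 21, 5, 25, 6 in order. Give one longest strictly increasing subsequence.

7, 11, 17, 21, 25

Patience tails give the LIS length; then backtrack through the dp parents:
7 → extends → [7]
21 → extends → [7, 21]
25 → extends → [7, 21, 25]
11 → replaces 21 → [7, 11, 25]
8 → replaces 11 → [7, 8, 25]
17 → replaces 25 → [7, 8, 17]
21 → extends → [7, 8, 17, 21]
5 → replaces 7 → [5, 8, 17, 21]
25 → extends → [5, 8, 17, 21, 25]
6 → replaces 8 → [5, 6, 17, 21, 25]
Length 5; one witness is 7, 11, 17, 21, 25.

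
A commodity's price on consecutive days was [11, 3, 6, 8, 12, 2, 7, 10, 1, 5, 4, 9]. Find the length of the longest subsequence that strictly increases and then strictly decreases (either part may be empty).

inc[i] = longest strictly increasing subsequence ending at i; dec[i] = longest strictly decreasing subsequence starting at i:
i:      1  2  3  4  5  6  7  8  9 10 11 12
a[i]:  11  3  6  8 12  2  7 10  1  5  4  9
inc:    1  1  2  3  4  1  3  4  1  2  2  4
dec:    5  3  3  4  4  2  3  3  1  2  1  1
Best peak at i=5 (value 12): inc=4, dec=4, length 4+4−1 = 7.

7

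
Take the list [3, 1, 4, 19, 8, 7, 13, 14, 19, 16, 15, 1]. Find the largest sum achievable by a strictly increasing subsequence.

61

Let S[i] be the best sum of a strictly increasing subsequence ending at i:
i:      1  2  3  4  5  6  7  8  9 10 11 12
a[i]:   3  1  4 19  8  7 13 14 19 16 15  1
S:      3  1  7 26 15 14 28 42 61 58 57  1
Maximum is 61 (e.g. 3 + 4 + 8 + 13 + 14 + 19).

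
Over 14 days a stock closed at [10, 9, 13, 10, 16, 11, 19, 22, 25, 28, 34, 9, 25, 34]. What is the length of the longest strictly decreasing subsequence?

3

Negate each value so 'decreasing' becomes 'increasing', then run patience tails on the negated sequence:
-10 → extends → [-10]
-9 → extends → [-10, -9]
-13 → replaces -10 → [-13, -9]
-10 → replaces -9 → [-13, -10]
-16 → replaces -13 → [-16, -10]
-11 → replaces -10 → [-16, -11]
-19 → replaces -16 → [-19, -11]
-22 → replaces -19 → [-22, -11]
-25 → replaces -22 → [-25, -11]
-28 → replaces -25 → [-28, -11]
-34 → replaces -28 → [-34, -11]
-9 → extends → [-34, -11, -9]
-25 → replaces -11 → [-34, -25, -9]
-34 → already a tail → [-34, -25, -9]
Three tails, so the longest strictly decreasing subsequence of the original has length 3.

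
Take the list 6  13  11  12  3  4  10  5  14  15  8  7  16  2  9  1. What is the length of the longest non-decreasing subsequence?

Track the smallest tail for each achievable length (allowing ties):
6 → extends → [6]
13 → extends → [6, 13]
11 → replaces 13 → [6, 11]
12 → extends → [6, 11, 12]
3 → replaces 6 → [3, 11, 12]
4 → replaces 11 → [3, 4, 12]
10 → replaces 12 → [3, 4, 10]
5 → replaces 10 → [3, 4, 5]
14 → extends → [3, 4, 5, 14]
15 → extends → [3, 4, 5, 14, 15]
8 → replaces 14 → [3, 4, 5, 8, 15]
7 → replaces 8 → [3, 4, 5, 7, 15]
16 → extends → [3, 4, 5, 7, 15, 16]
2 → replaces 3 → [2, 4, 5, 7, 15, 16]
9 → replaces 15 → [2, 4, 5, 7, 9, 16]
1 → replaces 2 → [1, 4, 5, 7, 9, 16]
Six tails, so the longest non-decreasing subsequence has length 6 (e.g. 6, 11, 12, 14, 15, 16).

6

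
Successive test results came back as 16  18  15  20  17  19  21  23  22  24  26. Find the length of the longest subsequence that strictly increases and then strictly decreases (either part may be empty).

inc[i] = longest strictly increasing subsequence ending at i; dec[i] = longest strictly decreasing subsequence starting at i:
i:      1  2  3  4  5  6  7  8  9 10 11
a[i]:  16 18 15 20 17 19 21 23 22 24 26
inc:    1  2  1  3  2  3  4  5  5  6  7
dec:    2  2  1  2  1  1  1  2  1  1  1
Best peak at i=11 (value 26): inc=7, dec=1, length 7+1−1 = 7.

7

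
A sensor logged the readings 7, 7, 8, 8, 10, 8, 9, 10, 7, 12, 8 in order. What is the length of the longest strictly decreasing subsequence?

3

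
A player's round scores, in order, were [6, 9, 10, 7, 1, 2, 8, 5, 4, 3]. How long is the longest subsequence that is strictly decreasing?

5

Let dp[i] be the longest strictly decreasing subsequence ending at i:
i:      1  2  3  4  5  6  7  8  9 10
a[i]:   6  9 10  7  1  2  8  5  4  3
dp:     1  1  1  2  3  3  2  3  4  5
Maximum is 5.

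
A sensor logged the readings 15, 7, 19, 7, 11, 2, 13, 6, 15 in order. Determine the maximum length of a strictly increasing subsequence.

Track the smallest tail for each achievable length (strict):
15 → extends → [15]
7 → replaces 15 → [7]
19 → extends → [7, 19]
7 → already a tail → [7, 19]
11 → replaces 19 → [7, 11]
2 → replaces 7 → [2, 11]
13 → extends → [2, 11, 13]
6 → replaces 11 → [2, 6, 13]
15 → extends → [2, 6, 13, 15]
Four tails, so the longest strictly increasing subsequence has length 4 (e.g. 7, 11, 13, 15).

4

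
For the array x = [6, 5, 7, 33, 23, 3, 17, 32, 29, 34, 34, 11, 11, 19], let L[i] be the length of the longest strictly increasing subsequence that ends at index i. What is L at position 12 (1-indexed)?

3

dp[i] = 1 + max{dp[j] : j<i, x[j]<x[i]} (or 1 if no such j):
i:      1  2  3  4  5  6  7  8  9 10 11 12 13 14
x[i]:   6  5  7 33 23  3 17 32 29 34 34 11 11 19
dp:     1  1  2  3  3  1  3  4  4  5  5  3  3  4
At index 12 the value is 3.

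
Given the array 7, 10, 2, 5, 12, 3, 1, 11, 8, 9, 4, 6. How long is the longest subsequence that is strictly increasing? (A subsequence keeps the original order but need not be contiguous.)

4

Let dp[i] be the length of the longest such subsequence ending at index i:
i:      1  2  3  4  5  6  7  8  9 10 11 12
a[i]:   7 10  2  5 12  3  1 11  8  9  4  6
dp:     1  2  1  2  3  2  1  3  3  4  3  4
Maximum dp value is 4.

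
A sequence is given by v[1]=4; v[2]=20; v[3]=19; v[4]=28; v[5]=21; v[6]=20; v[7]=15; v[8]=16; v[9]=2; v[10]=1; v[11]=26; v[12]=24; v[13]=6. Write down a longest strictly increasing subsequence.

4, 20, 21, 26

Patience tails give the LIS length; then backtrack through the dp parents:
4 → extends → [4]
20 → extends → [4, 20]
19 → replaces 20 → [4, 19]
28 → extends → [4, 19, 28]
21 → replaces 28 → [4, 19, 21]
20 → replaces 21 → [4, 19, 20]
15 → replaces 19 → [4, 15, 20]
16 → replaces 20 → [4, 15, 16]
2 → replaces 4 → [2, 15, 16]
1 → replaces 2 → [1, 15, 16]
26 → extends → [1, 15, 16, 26]
24 → replaces 26 → [1, 15, 16, 24]
6 → replaces 15 → [1, 6, 16, 24]
Length 4; one witness is 4, 20, 21, 26.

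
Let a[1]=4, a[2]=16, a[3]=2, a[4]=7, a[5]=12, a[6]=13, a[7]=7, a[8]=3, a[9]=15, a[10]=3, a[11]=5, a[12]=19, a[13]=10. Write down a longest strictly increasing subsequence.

4, 7, 12, 13, 15, 19

Patience tails give the LIS length; then backtrack through the dp parents:
4 → extends → [4]
16 → extends → [4, 16]
2 → replaces 4 → [2, 16]
7 → replaces 16 → [2, 7]
12 → extends → [2, 7, 12]
13 → extends → [2, 7, 12, 13]
7 → already a tail → [2, 7, 12, 13]
3 → replaces 7 → [2, 3, 12, 13]
15 → extends → [2, 3, 12, 13, 15]
3 → already a tail → [2, 3, 12, 13, 15]
5 → replaces 12 → [2, 3, 5, 13, 15]
19 → extends → [2, 3, 5, 13, 15, 19]
10 → replaces 13 → [2, 3, 5, 10, 15, 19]
Length 6; one witness is 4, 7, 12, 13, 15, 19.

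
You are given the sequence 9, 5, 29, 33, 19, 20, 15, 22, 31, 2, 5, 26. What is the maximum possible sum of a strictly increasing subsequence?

101

Let S[i] be the best sum of a strictly increasing subsequence ending at i:
i:       1   2   3   4   5   6   7   8   9  10  11  12
a[i]:    9   5  29  33  19  20  15  22  31   2   5  26
S:       9   5  38  71  28  48  24  70 101   2   7  96
Maximum is 101 (e.g. 9 + 19 + 20 + 22 + 31).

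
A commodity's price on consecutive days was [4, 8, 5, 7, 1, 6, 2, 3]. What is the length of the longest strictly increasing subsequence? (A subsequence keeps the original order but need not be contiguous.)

Let dp[i] be the length of the longest such subsequence ending at index i:
i:     1 2 3 4 5 6 7 8
a[i]:  4 8 5 7 1 6 2 3
dp:    1 2 2 3 1 3 2 3
Maximum dp value is 3.

3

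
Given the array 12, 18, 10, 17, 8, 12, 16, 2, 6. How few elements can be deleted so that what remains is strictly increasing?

Fewest deletions = n − (longest strictly increasing subsequence).
i:      1  2  3  4  5  6  7  8  9
a[i]:  12 18 10 17  8 12 16  2  6
dp:     1  2  1  2  1  2  3  1  2
max dp = 3, so deletions = 9 − 3 = 6.

6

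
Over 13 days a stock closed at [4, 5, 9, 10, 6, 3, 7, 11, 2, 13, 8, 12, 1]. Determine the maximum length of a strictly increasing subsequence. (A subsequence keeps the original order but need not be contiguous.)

Track the smallest tail for each achievable length (strict):
4 → extends → [4]
5 → extends → [4, 5]
9 → extends → [4, 5, 9]
10 → extends → [4, 5, 9, 10]
6 → replaces 9 → [4, 5, 6, 10]
3 → replaces 4 → [3, 5, 6, 10]
7 → replaces 10 → [3, 5, 6, 7]
11 → extends → [3, 5, 6, 7, 11]
2 → replaces 3 → [2, 5, 6, 7, 11]
13 → extends → [2, 5, 6, 7, 11, 13]
8 → replaces 11 → [2, 5, 6, 7, 8, 13]
12 → replaces 13 → [2, 5, 6, 7, 8, 12]
1 → replaces 2 → [1, 5, 6, 7, 8, 12]
Six tails, so the longest strictly increasing subsequence has length 6 (e.g. 4, 5, 9, 10, 11, 13).

6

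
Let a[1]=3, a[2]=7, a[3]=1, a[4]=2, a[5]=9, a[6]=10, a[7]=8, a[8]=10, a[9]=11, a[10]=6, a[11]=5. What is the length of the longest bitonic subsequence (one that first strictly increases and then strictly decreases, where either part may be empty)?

7

inc[i] = longest strictly increasing subsequence ending at i; dec[i] = longest strictly decreasing subsequence starting at i:
i:      1  2  3  4  5  6  7  8  9 10 11
a[i]:   3  7  1  2  9 10  8 10 11  6  5
inc:    1  2  1  2  3  4  3  4  5  3  3
dec:    2  3  1  1  4  4  3  3  3  2  1
Best peak at i=6 (value 10): inc=4, dec=4, length 4+4−1 = 7.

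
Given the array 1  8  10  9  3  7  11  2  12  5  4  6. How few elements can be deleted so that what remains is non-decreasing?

Fewest deletions = n − (longest non-decreasing subsequence).
Patience tails:
1 → extends → [1]
8 → extends → [1, 8]
10 → extends → [1, 8, 10]
9 → replaces 10 → [1, 8, 9]
3 → replaces 8 → [1, 3, 9]
7 → replaces 9 → [1, 3, 7]
11 → extends → [1, 3, 7, 11]
2 → replaces 3 → [1, 2, 7, 11]
12 → extends → [1, 2, 7, 11, 12]
5 → replaces 7 → [1, 2, 5, 11, 12]
4 → replaces 5 → [1, 2, 4, 11, 12]
6 → replaces 11 → [1, 2, 4, 6, 12]
Longest non-decreasing subsequence has length 5, so deletions = 12 − 5 = 7.

7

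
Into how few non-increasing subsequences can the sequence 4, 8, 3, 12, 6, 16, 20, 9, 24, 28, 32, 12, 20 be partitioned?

Place each on the leftmost legal pile:
4 → new pile 1 (tops now [4])
8 → new pile 2 (tops now [4, 8])
3 → pile 1 (tops now [3, 8])
12 → new pile 3 (tops now [3, 8, 12])
6 → pile 2 (tops now [3, 6, 12])
16 → new pile 4 (tops now [3, 6, 12, 16])
20 → new pile 5 (tops now [3, 6, 12, 16, 20])
9 → pile 3 (tops now [3, 6, 9, 16, 20])
24 → new pile 6 (tops now [3, 6, 9, 16, 20, 24])
28 → new pile 7 (tops now [3, 6, 9, 16, 20, 24, 28])
32 → new pile 8 (tops now [3, 6, 9, 16, 20, 24, 28, 32])
12 → pile 4 (tops now [3, 6, 9, 12, 20, 24, 28, 32])
20 → pile 5 (tops now [3, 6, 9, 12, 20, 24, 28, 32])
Eight piles.

8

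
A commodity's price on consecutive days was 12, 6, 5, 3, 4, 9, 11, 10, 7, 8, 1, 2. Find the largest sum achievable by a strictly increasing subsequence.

Let S[i] be the best sum of a strictly increasing subsequence ending at i:
i:      1  2  3  4  5  6  7  8  9 10 11 12
a[i]:  12  6  5  3  4  9 11 10  7  8  1  2
S:     12  6  5  3  7 16 27 26 14 22  1  3
Maximum is 27 (e.g. 3 + 4 + 9 + 11).

27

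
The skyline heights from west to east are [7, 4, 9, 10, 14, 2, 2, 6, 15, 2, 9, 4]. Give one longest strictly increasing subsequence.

7, 9, 10, 14, 15

Patience tails give the LIS length; then backtrack through the dp parents:
7 → extends → [7]
4 → replaces 7 → [4]
9 → extends → [4, 9]
10 → extends → [4, 9, 10]
14 → extends → [4, 9, 10, 14]
2 → replaces 4 → [2, 9, 10, 14]
2 → already a tail → [2, 9, 10, 14]
6 → replaces 9 → [2, 6, 10, 14]
15 → extends → [2, 6, 10, 14, 15]
2 → already a tail → [2, 6, 10, 14, 15]
9 → replaces 10 → [2, 6, 9, 14, 15]
4 → replaces 6 → [2, 4, 9, 14, 15]
Length 5; one witness is 7, 9, 10, 14, 15.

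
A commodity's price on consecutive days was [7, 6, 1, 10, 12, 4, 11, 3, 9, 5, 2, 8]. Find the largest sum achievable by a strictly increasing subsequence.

29

Let S[i] be the best sum of a strictly increasing subsequence ending at i:
i:      1  2  3  4  5  6  7  8  9 10 11 12
a[i]:   7  6  1 10 12  4 11  3  9  5  2  8
S:      7  6  1 17 29  5 28  4 16 10  3 18
Maximum is 29 (e.g. 7 + 10 + 12).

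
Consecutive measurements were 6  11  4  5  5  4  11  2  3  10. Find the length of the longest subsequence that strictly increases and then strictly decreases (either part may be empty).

5

inc[i] = longest strictly increasing subsequence ending at i; dec[i] = longest strictly decreasing subsequence starting at i:
i:      1  2  3  4  5  6  7  8  9 10
a[i]:   6 11  4  5  5  4 11  2  3 10
inc:    1  2  1  2  2  1  3  1  2  3
dec:    4  4  2  3  3  2  2  1  1  1
Best peak at i=2 (value 11): inc=2, dec=4, length 2+4−1 = 5.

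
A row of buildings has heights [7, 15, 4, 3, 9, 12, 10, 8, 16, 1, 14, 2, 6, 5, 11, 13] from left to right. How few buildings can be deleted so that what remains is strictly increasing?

Fewest deletions = n − (longest strictly increasing subsequence).
i:      1  2  3  4  5  6  7  8  9 10 11 12 13 14 15 16
a[i]:   7 15  4  3  9 12 10  8 16  1 14  2  6  5 11 13
dp:     1  2  1  1  2  3  3  2  4  1  4  2  3  3  4  5
max dp = 5, so deletions = 16 − 5 = 11.

11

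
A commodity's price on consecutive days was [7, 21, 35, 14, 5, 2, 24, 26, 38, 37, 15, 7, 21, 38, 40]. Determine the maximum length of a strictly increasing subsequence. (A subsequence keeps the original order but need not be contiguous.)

7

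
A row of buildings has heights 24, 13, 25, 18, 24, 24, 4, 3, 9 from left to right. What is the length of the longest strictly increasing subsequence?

Let dp[i] be the length of the longest such subsequence ending at index i:
i:      1  2  3  4  5  6  7  8  9
a[i]:  24 13 25 18 24 24  4  3  9
dp:     1  1  2  2  3  3  1  1  2
Maximum dp value is 3.

3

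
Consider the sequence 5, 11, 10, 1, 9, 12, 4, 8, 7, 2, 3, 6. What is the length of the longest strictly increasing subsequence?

Let dp[i] be the length of the longest such subsequence ending at index i:
i:      1  2  3  4  5  6  7  8  9 10 11 12
a[i]:   5 11 10  1  9 12  4  8  7  2  3  6
dp:     1  2  2  1  2  3  2  3  3  2  3  4
Maximum dp value is 4.

4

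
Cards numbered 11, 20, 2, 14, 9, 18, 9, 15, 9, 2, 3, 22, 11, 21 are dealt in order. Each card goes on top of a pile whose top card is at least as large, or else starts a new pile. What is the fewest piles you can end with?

4

Place each on the leftmost legal pile:
11 → new pile 1 (tops now [11])
20 → new pile 2 (tops now [11, 20])
2 → pile 1 (tops now [2, 20])
14 → pile 2 (tops now [2, 14])
9 → pile 2 (tops now [2, 9])
18 → new pile 3 (tops now [2, 9, 18])
9 → pile 2 (tops now [2, 9, 18])
15 → pile 3 (tops now [2, 9, 15])
9 → pile 2 (tops now [2, 9, 15])
2 → pile 1 (tops now [2, 9, 15])
3 → pile 2 (tops now [2, 3, 15])
22 → new pile 4 (tops now [2, 3, 15, 22])
11 → pile 3 (tops now [2, 3, 11, 22])
21 → pile 4 (tops now [2, 3, 11, 21])
Four piles.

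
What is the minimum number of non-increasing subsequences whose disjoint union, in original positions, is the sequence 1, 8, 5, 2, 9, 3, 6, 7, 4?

5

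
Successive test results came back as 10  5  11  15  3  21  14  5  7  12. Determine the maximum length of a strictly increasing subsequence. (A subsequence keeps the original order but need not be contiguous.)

4

Track the smallest tail for each achievable length (strict):
10 → extends → [10]
5 → replaces 10 → [5]
11 → extends → [5, 11]
15 → extends → [5, 11, 15]
3 → replaces 5 → [3, 11, 15]
21 → extends → [3, 11, 15, 21]
14 → replaces 15 → [3, 11, 14, 21]
5 → replaces 11 → [3, 5, 14, 21]
7 → replaces 14 → [3, 5, 7, 21]
12 → replaces 21 → [3, 5, 7, 12]
Four tails, so the longest strictly increasing subsequence has length 4 (e.g. 10, 11, 15, 21).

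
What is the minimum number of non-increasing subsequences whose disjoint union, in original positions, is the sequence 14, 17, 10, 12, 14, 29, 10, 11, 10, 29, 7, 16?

The minimum number of non-increasing subsequences covering a sequence equals the length of its longest strictly increasing subsequence.
LIS length is 4 (e.g. 10, 12, 14, 29), so 4 piles are needed.

4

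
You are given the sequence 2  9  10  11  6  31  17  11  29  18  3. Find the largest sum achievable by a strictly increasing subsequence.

78

Let S[i] be the best sum of a strictly increasing subsequence ending at i:
i:      1  2  3  4  5  6  7  8  9 10 11
a[i]:   2  9 10 11  6 31 17 11 29 18  3
S:      2 11 21 32  8 63 49 32 78 67  5
Maximum is 78 (e.g. 2 + 9 + 10 + 11 + 17 + 29).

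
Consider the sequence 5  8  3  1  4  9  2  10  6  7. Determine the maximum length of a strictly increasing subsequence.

4

Track the smallest tail for each achievable length (strict):
5 → extends → [5]
8 → extends → [5, 8]
3 → replaces 5 → [3, 8]
1 → replaces 3 → [1, 8]
4 → replaces 8 → [1, 4]
9 → extends → [1, 4, 9]
2 → replaces 4 → [1, 2, 9]
10 → extends → [1, 2, 9, 10]
6 → replaces 9 → [1, 2, 6, 10]
7 → replaces 10 → [1, 2, 6, 7]
Four tails, so the longest strictly increasing subsequence has length 4 (e.g. 5, 8, 9, 10).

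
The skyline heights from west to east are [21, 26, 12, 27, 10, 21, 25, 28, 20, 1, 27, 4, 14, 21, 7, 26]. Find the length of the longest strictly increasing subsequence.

5

Let dp[i] be the length of the longest such subsequence ending at index i:
i:      1  2  3  4  5  6  7  8  9 10 11 12 13 14 15 16
a[i]:  21 26 12 27 10 21 25 28 20  1 27  4 14 21  7 26
dp:     1  2  1  3  1  2  3  4  2  1  4  2  3  4  3  5
Maximum dp value is 5.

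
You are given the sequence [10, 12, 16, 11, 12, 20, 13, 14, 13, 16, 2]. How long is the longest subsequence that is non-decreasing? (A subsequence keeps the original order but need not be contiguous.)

Track the smallest tail for each achievable length (allowing ties):
10 → extends → [10]
12 → extends → [10, 12]
16 → extends → [10, 12, 16]
11 → replaces 12 → [10, 11, 16]
12 → replaces 16 → [10, 11, 12]
20 → extends → [10, 11, 12, 20]
13 → replaces 20 → [10, 11, 12, 13]
14 → extends → [10, 11, 12, 13, 14]
13 → replaces 14 → [10, 11, 12, 13, 13]
16 → extends → [10, 11, 12, 13, 13, 16]
2 → replaces 10 → [2, 11, 12, 13, 13, 16]
Six tails, so the longest non-decreasing subsequence has length 6 (e.g. 10, 12, 12, 13, 14, 16).

6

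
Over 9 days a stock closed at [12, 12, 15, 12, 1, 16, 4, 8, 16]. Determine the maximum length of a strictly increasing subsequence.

4

Track the smallest tail for each achievable length (strict):
12 → extends → [12]
12 → already a tail → [12]
15 → extends → [12, 15]
12 → already a tail → [12, 15]
1 → replaces 12 → [1, 15]
16 → extends → [1, 15, 16]
4 → replaces 15 → [1, 4, 16]
8 → replaces 16 → [1, 4, 8]
16 → extends → [1, 4, 8, 16]
Four tails, so the longest strictly increasing subsequence has length 4 (e.g. 1, 4, 8, 16).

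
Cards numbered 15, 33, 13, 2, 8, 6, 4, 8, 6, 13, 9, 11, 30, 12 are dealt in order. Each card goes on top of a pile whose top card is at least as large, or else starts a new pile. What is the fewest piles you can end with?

6

Place each on the leftmost legal pile:
15 → new pile 1 (tops now [15])
33 → new pile 2 (tops now [15, 33])
13 → pile 1 (tops now [13, 33])
2 → pile 1 (tops now [2, 33])
8 → pile 2 (tops now [2, 8])
6 → pile 2 (tops now [2, 6])
4 → pile 2 (tops now [2, 4])
8 → new pile 3 (tops now [2, 4, 8])
6 → pile 3 (tops now [2, 4, 6])
13 → new pile 4 (tops now [2, 4, 6, 13])
9 → pile 4 (tops now [2, 4, 6, 9])
11 → new pile 5 (tops now [2, 4, 6, 9, 11])
30 → new pile 6 (tops now [2, 4, 6, 9, 11, 30])
12 → pile 6 (tops now [2, 4, 6, 9, 11, 12])
Six piles.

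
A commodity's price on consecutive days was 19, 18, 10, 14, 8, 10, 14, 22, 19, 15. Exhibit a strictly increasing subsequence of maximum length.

8, 10, 14, 22

Patience tails give the LIS length; then backtrack through the dp parents:
19 → extends → [19]
18 → replaces 19 → [18]
10 → replaces 18 → [10]
14 → extends → [10, 14]
8 → replaces 10 → [8, 14]
10 → replaces 14 → [8, 10]
14 → extends → [8, 10, 14]
22 → extends → [8, 10, 14, 22]
19 → replaces 22 → [8, 10, 14, 19]
15 → replaces 19 → [8, 10, 14, 15]
Length 4; one witness is 8, 10, 14, 22.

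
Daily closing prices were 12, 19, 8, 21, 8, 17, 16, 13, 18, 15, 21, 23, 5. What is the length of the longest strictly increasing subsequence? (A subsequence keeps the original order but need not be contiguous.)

Track the smallest tail for each achievable length (strict):
12 → extends → [12]
19 → extends → [12, 19]
8 → replaces 12 → [8, 19]
21 → extends → [8, 19, 21]
8 → already a tail → [8, 19, 21]
17 → replaces 19 → [8, 17, 21]
16 → replaces 17 → [8, 16, 21]
13 → replaces 16 → [8, 13, 21]
18 → replaces 21 → [8, 13, 18]
15 → replaces 18 → [8, 13, 15]
21 → extends → [8, 13, 15, 21]
23 → extends → [8, 13, 15, 21, 23]
5 → replaces 8 → [5, 13, 15, 21, 23]
Five tails, so the longest strictly increasing subsequence has length 5 (e.g. 12, 17, 18, 21, 23).

5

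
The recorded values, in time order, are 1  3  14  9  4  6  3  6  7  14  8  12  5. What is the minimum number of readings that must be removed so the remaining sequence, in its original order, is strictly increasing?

6

Fewest deletions = n − (longest strictly increasing subsequence).
Patience tails:
1 → extends → [1]
3 → extends → [1, 3]
14 → extends → [1, 3, 14]
9 → replaces 14 → [1, 3, 9]
4 → replaces 9 → [1, 3, 4]
6 → extends → [1, 3, 4, 6]
3 → already a tail → [1, 3, 4, 6]
6 → already a tail → [1, 3, 4, 6]
7 → extends → [1, 3, 4, 6, 7]
14 → extends → [1, 3, 4, 6, 7, 14]
8 → replaces 14 → [1, 3, 4, 6, 7, 8]
12 → extends → [1, 3, 4, 6, 7, 8, 12]
5 → replaces 6 → [1, 3, 4, 5, 7, 8, 12]
Longest strictly increasing subsequence has length 7, so deletions = 13 − 7 = 6.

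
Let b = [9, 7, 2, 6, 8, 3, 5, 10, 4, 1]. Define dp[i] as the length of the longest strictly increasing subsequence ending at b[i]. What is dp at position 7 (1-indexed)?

dp[i] = 1 + max{dp[j] : j<i, b[j]<b[i]} (or 1 if no such j):
i:      1  2  3  4  5  6  7  8  9 10
b[i]:   9  7  2  6  8  3  5 10  4  1
dp:     1  1  1  2  3  2  3  4  3  1
At index 7 the value is 3.

3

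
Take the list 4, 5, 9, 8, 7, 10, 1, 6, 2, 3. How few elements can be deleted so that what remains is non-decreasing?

Fewest deletions = n − (longest non-decreasing subsequence).
Patience tails:
4 → extends → [4]
5 → extends → [4, 5]
9 → extends → [4, 5, 9]
8 → replaces 9 → [4, 5, 8]
7 → replaces 8 → [4, 5, 7]
10 → extends → [4, 5, 7, 10]
1 → replaces 4 → [1, 5, 7, 10]
6 → replaces 7 → [1, 5, 6, 10]
2 → replaces 5 → [1, 2, 6, 10]
3 → replaces 6 → [1, 2, 3, 10]
Longest non-decreasing subsequence has length 4, so deletions = 10 − 4 = 6.

6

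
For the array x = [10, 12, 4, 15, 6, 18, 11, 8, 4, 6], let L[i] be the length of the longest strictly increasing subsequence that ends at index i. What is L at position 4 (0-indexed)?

2

dp[i] = 1 + max{dp[j] : j<i, x[j]<x[i]} (or 1 if no such j):
i:      0  1  2  3  4  5  6  7  8  9
x[i]:  10 12  4 15  6 18 11  8  4  6
dp:     1  2  1  3  2  4  3  3  1  2
At index 4 the value is 2.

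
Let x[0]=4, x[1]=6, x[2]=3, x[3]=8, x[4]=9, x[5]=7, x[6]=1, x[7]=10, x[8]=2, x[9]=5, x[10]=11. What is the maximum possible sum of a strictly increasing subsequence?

Let S[i] be the best sum of a strictly increasing subsequence ending at i:
i:      0  1  2  3  4  5  6  7  8  9 10
x[i]:   4  6  3  8  9  7  1 10  2  5 11
S:      4 10  3 18 27 17  1 37  3  9 48
Maximum is 48 (e.g. 4 + 6 + 8 + 9 + 10 + 11).

48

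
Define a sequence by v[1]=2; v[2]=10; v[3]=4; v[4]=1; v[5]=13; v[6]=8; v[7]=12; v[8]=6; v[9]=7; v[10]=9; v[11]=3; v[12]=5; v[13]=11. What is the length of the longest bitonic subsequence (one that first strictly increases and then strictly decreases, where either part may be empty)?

inc[i] = longest strictly increasing subsequence ending at i; dec[i] = longest strictly decreasing subsequence starting at i:
i:      1  2  3  4  5  6  7  8  9 10 11 12 13
v[i]:   2 10  4  1 13  8 12  6  7  9  3  5 11
inc:    1  2  2  1  3  3  4  3  4  5  2  3  6
dec:    2  4  2  1  4  3  3  2  2  2  1  1  1
Best peak at i=5 (value 13): inc=3, dec=4, length 3+4−1 = 6.

6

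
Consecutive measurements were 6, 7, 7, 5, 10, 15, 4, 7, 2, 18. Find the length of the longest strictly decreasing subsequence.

Let dp[i] be the longest strictly decreasing subsequence ending at i:
i:      1  2  3  4  5  6  7  8  9 10
a[i]:   6  7  7  5 10 15  4  7  2 18
dp:     1  1  1  2  1  1  3  2  4  1
Maximum is 4.

4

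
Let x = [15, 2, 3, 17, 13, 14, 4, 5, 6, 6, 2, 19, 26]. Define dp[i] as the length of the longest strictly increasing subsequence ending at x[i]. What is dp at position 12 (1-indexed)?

dp[i] = 1 + max{dp[j] : j<i, x[j]<x[i]} (or 1 if no such j):
i:      1  2  3  4  5  6  7  8  9 10 11 12 13
x[i]:  15  2  3 17 13 14  4  5  6  6  2 19 26
dp:     1  1  2  3  3  4  3  4  5  5  1  6  7
At index 12 the value is 6.

6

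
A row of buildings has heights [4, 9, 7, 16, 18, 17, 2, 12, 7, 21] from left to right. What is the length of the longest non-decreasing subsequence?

5

Let dp[i] be the length of the longest such subsequence ending at index i:
i:      1  2  3  4  5  6  7  8  9 10
a[i]:   4  9  7 16 18 17  2 12  7 21
dp:     1  2  2  3  4  4  1  3  3  5
Maximum dp value is 5.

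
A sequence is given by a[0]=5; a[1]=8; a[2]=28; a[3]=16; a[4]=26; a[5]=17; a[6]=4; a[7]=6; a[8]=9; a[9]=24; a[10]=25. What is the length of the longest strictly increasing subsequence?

Let dp[i] be the length of the longest such subsequence ending at index i:
i:      0  1  2  3  4  5  6  7  8  9 10
a[i]:   5  8 28 16 26 17  4  6  9 24 25
dp:     1  2  3  3  4  4  1  2  3  5  6
Maximum dp value is 6.

6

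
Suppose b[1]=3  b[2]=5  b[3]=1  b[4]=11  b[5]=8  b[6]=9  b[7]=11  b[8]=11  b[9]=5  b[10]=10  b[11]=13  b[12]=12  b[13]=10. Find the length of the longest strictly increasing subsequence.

6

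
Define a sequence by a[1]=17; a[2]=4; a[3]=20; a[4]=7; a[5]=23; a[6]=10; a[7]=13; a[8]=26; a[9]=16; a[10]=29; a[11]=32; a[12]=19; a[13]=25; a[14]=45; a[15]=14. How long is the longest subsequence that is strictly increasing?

8

Track the smallest tail for each achievable length (strict):
17 → extends → [17]
4 → replaces 17 → [4]
20 → extends → [4, 20]
7 → replaces 20 → [4, 7]
23 → extends → [4, 7, 23]
10 → replaces 23 → [4, 7, 10]
13 → extends → [4, 7, 10, 13]
26 → extends → [4, 7, 10, 13, 26]
16 → replaces 26 → [4, 7, 10, 13, 16]
29 → extends → [4, 7, 10, 13, 16, 29]
32 → extends → [4, 7, 10, 13, 16, 29, 32]
19 → replaces 29 → [4, 7, 10, 13, 16, 19, 32]
25 → replaces 32 → [4, 7, 10, 13, 16, 19, 25]
45 → extends → [4, 7, 10, 13, 16, 19, 25, 45]
14 → replaces 16 → [4, 7, 10, 13, 14, 19, 25, 45]
Eight tails, so the longest strictly increasing subsequence has length 8 (e.g. 4, 7, 10, 13, 26, 29, 32, 45).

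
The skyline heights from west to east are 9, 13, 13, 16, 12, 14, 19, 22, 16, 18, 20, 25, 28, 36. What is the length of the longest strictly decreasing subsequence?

2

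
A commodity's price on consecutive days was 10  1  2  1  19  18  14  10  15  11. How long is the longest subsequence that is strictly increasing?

Track the smallest tail for each achievable length (strict):
10 → extends → [10]
1 → replaces 10 → [1]
2 → extends → [1, 2]
1 → already a tail → [1, 2]
19 → extends → [1, 2, 19]
18 → replaces 19 → [1, 2, 18]
14 → replaces 18 → [1, 2, 14]
10 → replaces 14 → [1, 2, 10]
15 → extends → [1, 2, 10, 15]
11 → replaces 15 → [1, 2, 10, 11]
Four tails, so the longest strictly increasing subsequence has length 4 (e.g. 1, 2, 14, 15).

4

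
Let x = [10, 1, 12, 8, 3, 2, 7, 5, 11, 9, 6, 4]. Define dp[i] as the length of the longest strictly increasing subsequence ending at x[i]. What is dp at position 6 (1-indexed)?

2

dp[i] = 1 + max{dp[j] : j<i, x[j]<x[i]} (or 1 if no such j):
i:      1  2  3  4  5  6  7  8  9 10 11 12
x[i]:  10  1 12  8  3  2  7  5 11  9  6  4
dp:     1  1  2  2  2  2  3  3  4  4  4  3
At index 6 the value is 2.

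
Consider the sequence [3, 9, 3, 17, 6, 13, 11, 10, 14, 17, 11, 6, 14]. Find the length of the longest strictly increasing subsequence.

5

Track the smallest tail for each achievable length (strict):
3 → extends → [3]
9 → extends → [3, 9]
3 → already a tail → [3, 9]
17 → extends → [3, 9, 17]
6 → replaces 9 → [3, 6, 17]
13 → replaces 17 → [3, 6, 13]
11 → replaces 13 → [3, 6, 11]
10 → replaces 11 → [3, 6, 10]
14 → extends → [3, 6, 10, 14]
17 → extends → [3, 6, 10, 14, 17]
11 → replaces 14 → [3, 6, 10, 11, 17]
6 → already a tail → [3, 6, 10, 11, 17]
14 → replaces 17 → [3, 6, 10, 11, 14]
Five tails, so the longest strictly increasing subsequence has length 5 (e.g. 3, 9, 13, 14, 17).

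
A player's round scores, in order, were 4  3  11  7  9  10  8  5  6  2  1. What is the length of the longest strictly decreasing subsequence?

Negate each value so 'decreasing' becomes 'increasing', then run patience tails on the negated sequence:
-4 → extends → [-4]
-3 → extends → [-4, -3]
-11 → replaces -4 → [-11, -3]
-7 → replaces -3 → [-11, -7]
-9 → replaces -7 → [-11, -9]
-10 → replaces -9 → [-11, -10]
-8 → extends → [-11, -10, -8]
-5 → extends → [-11, -10, -8, -5]
-6 → replaces -5 → [-11, -10, -8, -6]
-2 → extends → [-11, -10, -8, -6, -2]
-1 → extends → [-11, -10, -8, -6, -2, -1]
Six tails, so the longest strictly decreasing subsequence of the original has length 6.

6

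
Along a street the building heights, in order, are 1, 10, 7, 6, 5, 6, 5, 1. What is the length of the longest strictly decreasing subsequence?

Negate each value so 'decreasing' becomes 'increasing', then run patience tails on the negated sequence:
-1 → extends → [-1]
-10 → replaces -1 → [-10]
-7 → extends → [-10, -7]
-6 → extends → [-10, -7, -6]
-5 → extends → [-10, -7, -6, -5]
-6 → already a tail → [-10, -7, -6, -5]
-5 → already a tail → [-10, -7, -6, -5]
-1 → extends → [-10, -7, -6, -5, -1]
Five tails, so the longest strictly decreasing subsequence of the original has length 5.

5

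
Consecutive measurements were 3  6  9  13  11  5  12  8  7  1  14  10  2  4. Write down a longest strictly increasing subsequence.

Patience tails give the LIS length; then backtrack through the dp parents:
3 → extends → [3]
6 → extends → [3, 6]
9 → extends → [3, 6, 9]
13 → extends → [3, 6, 9, 13]
11 → replaces 13 → [3, 6, 9, 11]
5 → replaces 6 → [3, 5, 9, 11]
12 → extends → [3, 5, 9, 11, 12]
8 → replaces 9 → [3, 5, 8, 11, 12]
7 → replaces 8 → [3, 5, 7, 11, 12]
1 → replaces 3 → [1, 5, 7, 11, 12]
14 → extends → [1, 5, 7, 11, 12, 14]
10 → replaces 11 → [1, 5, 7, 10, 12, 14]
2 → replaces 5 → [1, 2, 7, 10, 12, 14]
4 → replaces 7 → [1, 2, 4, 10, 12, 14]
Length 6; one witness is 3, 6, 9, 11, 12, 14.

3, 6, 9, 11, 12, 14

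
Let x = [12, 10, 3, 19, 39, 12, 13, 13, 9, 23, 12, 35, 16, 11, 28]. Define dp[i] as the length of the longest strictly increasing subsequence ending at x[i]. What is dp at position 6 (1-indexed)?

2

dp[i] = 1 + max{dp[j] : j<i, x[j]<x[i]} (or 1 if no such j):
i:      1  2  3  4  5  6  7  8  9 10 11 12 13 14 15
x[i]:  12 10  3 19 39 12 13 13  9 23 12 35 16 11 28
dp:     1  1  1  2  3  2  3  3  2  4  3  5  4  3  5
At index 6 the value is 2.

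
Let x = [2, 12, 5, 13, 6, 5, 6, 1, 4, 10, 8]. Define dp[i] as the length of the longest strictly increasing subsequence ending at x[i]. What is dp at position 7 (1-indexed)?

3

dp[i] = 1 + max{dp[j] : j<i, x[j]<x[i]} (or 1 if no such j):
i:      1  2  3  4  5  6  7  8  9 10 11
x[i]:   2 12  5 13  6  5  6  1  4 10  8
dp:     1  2  2  3  3  2  3  1  2  4  4
At index 7 the value is 3.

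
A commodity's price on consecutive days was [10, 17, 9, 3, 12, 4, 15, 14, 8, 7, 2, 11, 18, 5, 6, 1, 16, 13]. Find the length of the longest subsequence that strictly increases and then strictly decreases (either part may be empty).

inc[i] = longest strictly increasing subsequence ending at i; dec[i] = longest strictly decreasing subsequence starting at i:
i:      1  2  3  4  5  6  7  8  9 10 11 12 13 14 15 16 17 18
a[i]:  10 17  9  3 12  4 15 14  8  7  2 11 18  5  6  1 16 13
inc:    1  2  1  1  2  2  3  3  3  3  1  4  5  3  4  1  5  5
dec:    6  7  5  3  5  3  6  5  4  3  2  3  3  2  2  1  2  1
Best peak at i=2 (value 17): inc=2, dec=7, length 2+7−1 = 8.

8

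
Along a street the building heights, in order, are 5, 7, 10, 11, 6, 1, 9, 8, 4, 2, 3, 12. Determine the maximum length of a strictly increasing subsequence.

5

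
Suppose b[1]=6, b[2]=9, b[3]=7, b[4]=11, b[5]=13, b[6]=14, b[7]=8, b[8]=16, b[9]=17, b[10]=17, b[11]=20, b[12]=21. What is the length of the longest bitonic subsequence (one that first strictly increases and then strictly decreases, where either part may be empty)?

9

inc[i] = longest strictly increasing subsequence ending at i; dec[i] = longest strictly decreasing subsequence starting at i:
i:      1  2  3  4  5  6  7  8  9 10 11 12
b[i]:   6  9  7 11 13 14  8 16 17 17 20 21
inc:    1  2  2  3  4  5  3  6  7  7  8  9
dec:    1  2  1  2  2  2  1  1  1  1  1  1
Best peak at i=12 (value 21): inc=9, dec=1, length 9+1−1 = 9.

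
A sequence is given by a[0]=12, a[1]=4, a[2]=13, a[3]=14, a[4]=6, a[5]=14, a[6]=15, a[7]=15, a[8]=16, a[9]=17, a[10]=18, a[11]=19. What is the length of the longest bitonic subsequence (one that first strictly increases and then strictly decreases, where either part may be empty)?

inc[i] = longest strictly increasing subsequence ending at i; dec[i] = longest strictly decreasing subsequence starting at i:
i:      0  1  2  3  4  5  6  7  8  9 10 11
a[i]:  12  4 13 14  6 14 15 15 16 17 18 19
inc:    1  1  2  3  2  3  4  4  5  6  7  8
dec:    2  1  2  2  1  1  1  1  1  1  1  1
Best peak at i=11 (value 19): inc=8, dec=1, length 8+1−1 = 8.

8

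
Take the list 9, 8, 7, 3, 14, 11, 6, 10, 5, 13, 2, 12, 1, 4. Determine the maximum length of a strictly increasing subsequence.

Track the smallest tail for each achievable length (strict):
9 → extends → [9]
8 → replaces 9 → [8]
7 → replaces 8 → [7]
3 → replaces 7 → [3]
14 → extends → [3, 14]
11 → replaces 14 → [3, 11]
6 → replaces 11 → [3, 6]
10 → extends → [3, 6, 10]
5 → replaces 6 → [3, 5, 10]
13 → extends → [3, 5, 10, 13]
2 → replaces 3 → [2, 5, 10, 13]
12 → replaces 13 → [2, 5, 10, 12]
1 → replaces 2 → [1, 5, 10, 12]
4 → replaces 5 → [1, 4, 10, 12]
Four tails, so the longest strictly increasing subsequence has length 4 (e.g. 3, 6, 10, 13).

4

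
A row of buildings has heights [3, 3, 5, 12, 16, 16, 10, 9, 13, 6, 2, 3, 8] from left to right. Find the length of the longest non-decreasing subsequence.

Let dp[i] be the length of the longest such subsequence ending at index i:
i:      1  2  3  4  5  6  7  8  9 10 11 12 13
a[i]:   3  3  5 12 16 16 10  9 13  6  2  3  8
dp:     1  2  3  4  5  6  4  4  5  4  1  3  5
Maximum dp value is 6.

6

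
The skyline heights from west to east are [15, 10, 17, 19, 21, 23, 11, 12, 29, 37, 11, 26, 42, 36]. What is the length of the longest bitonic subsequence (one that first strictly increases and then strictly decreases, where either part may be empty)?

9

inc[i] = longest strictly increasing subsequence ending at i; dec[i] = longest strictly decreasing subsequence starting at i:
i:      1  2  3  4  5  6  7  8  9 10 11 12 13 14
a[i]:  15 10 17 19 21 23 11 12 29 37 11 26 42 36
inc:    1  1  2  3  4  5  2  3  6  7  2  6  8  7
dec:    3  1  3  3  3  3  1  2  2  2  1  1  2  1
Best peak at i=13 (value 42): inc=8, dec=2, length 8+2−1 = 9.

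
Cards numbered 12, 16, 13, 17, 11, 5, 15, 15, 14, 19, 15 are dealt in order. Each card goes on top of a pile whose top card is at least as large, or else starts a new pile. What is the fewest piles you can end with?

4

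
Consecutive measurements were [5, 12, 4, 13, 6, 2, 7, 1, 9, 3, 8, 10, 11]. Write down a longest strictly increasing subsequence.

5, 6, 7, 9, 10, 11

Patience tails give the LIS length; then backtrack through the dp parents:
5 → extends → [5]
12 → extends → [5, 12]
4 → replaces 5 → [4, 12]
13 → extends → [4, 12, 13]
6 → replaces 12 → [4, 6, 13]
2 → replaces 4 → [2, 6, 13]
7 → replaces 13 → [2, 6, 7]
1 → replaces 2 → [1, 6, 7]
9 → extends → [1, 6, 7, 9]
3 → replaces 6 → [1, 3, 7, 9]
8 → replaces 9 → [1, 3, 7, 8]
10 → extends → [1, 3, 7, 8, 10]
11 → extends → [1, 3, 7, 8, 10, 11]
Length 6; one witness is 5, 6, 7, 9, 10, 11.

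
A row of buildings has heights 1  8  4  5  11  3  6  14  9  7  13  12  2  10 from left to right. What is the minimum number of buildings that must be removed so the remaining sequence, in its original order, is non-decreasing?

8

Fewest deletions = n − (longest non-decreasing subsequence).
i:      1  2  3  4  5  6  7  8  9 10 11 12 13 14
a[i]:   1  8  4  5 11  3  6 14  9  7 13 12  2 10
dp:     1  2  2  3  4  2  4  5  5  5  6  6  2  6
max dp = 6, so deletions = 14 − 6 = 8.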